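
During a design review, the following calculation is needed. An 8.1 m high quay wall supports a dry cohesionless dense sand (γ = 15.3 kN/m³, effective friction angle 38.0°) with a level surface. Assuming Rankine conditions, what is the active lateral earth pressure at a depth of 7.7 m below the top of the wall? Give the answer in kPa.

K_a = (1 − sin φ)/(1 + sin φ) = 0.2379.
σ_h = K_a γ z = 0.2379 × 15.3 × 7.7 = 28.03 kPa.

28.0 kPa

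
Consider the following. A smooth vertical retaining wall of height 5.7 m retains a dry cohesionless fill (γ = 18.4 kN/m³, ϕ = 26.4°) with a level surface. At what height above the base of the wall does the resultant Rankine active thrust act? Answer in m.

K_a = 0.3844.
The pressure distribution is triangular, so the resultant acts at H/3 above the base = 5.7/3 = 1.900 m.

1.90 m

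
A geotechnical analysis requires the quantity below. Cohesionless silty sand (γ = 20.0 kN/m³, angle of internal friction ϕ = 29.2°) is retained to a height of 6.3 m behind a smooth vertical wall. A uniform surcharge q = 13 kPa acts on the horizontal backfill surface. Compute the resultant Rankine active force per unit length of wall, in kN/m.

165 kN/m

K_a = tan²(45° − φ/2) = 0.3442.
Soil triangle: ½ K_a γ H² = 0.5×0.3442×20.0×6.3² = 136.6 kN/m.
Surcharge rectangle: K_a q H = 0.3442×13×6.3 = 28.19 kN/m.
Total = 136.6 + 28.19 = 164.8 kN/m.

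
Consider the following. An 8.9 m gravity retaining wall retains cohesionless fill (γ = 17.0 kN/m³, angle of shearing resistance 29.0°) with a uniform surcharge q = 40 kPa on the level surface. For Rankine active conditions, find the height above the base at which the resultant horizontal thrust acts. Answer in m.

K_a = 0.3470.
Triangular part P₁ = ½K_aγH² = 233.6 at H/3 = 2.967 m; rectangular part P₂ = K_a q H = 123.5 at H/2 = 4.450 m.
ȳ = (P₁·2.967 + P₂·4.450)/(P₁+P₂) = 3.480 m.

3.48 m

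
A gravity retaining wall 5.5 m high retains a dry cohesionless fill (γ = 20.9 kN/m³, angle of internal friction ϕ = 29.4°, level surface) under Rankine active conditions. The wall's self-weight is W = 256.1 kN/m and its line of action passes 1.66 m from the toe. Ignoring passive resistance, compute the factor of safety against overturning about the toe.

2.15

K_a = tan²(45° − 29.4°/2) = 0.3415.
P_a = ½K_aγH² = 0.5×0.3415×20.9×5.5² = 107.9 kN/m, acting at H/3 = 1.833 m above the base.
Overturning moment M_o = P_a × H/3 = 107.9 × 1.833 = 197.9.
Resisting moment M_r = W × 1.66 = 256.1 × 1.66 = 425.1.
FS_overturning = M_r/M_o = 425.1/197.9 = 2.148.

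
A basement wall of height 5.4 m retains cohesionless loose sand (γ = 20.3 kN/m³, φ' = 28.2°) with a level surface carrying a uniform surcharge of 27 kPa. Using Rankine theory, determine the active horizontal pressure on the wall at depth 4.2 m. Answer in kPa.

40.2 kPa

K_a = (1 − sin φ)/(1 + sin φ) = 0.3582.
σ_v = γz + q = 20.3 × 4.2 + 27 = 112.3 kPa.
σ_h = K_a σ_v = 0.3582 × 112.3 = 40.21 kPa.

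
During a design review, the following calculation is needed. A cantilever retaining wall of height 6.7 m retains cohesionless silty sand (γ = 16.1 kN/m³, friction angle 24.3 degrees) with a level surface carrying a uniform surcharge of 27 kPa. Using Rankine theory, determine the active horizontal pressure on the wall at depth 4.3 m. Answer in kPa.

K_a = (1 − sin φ)/(1 + sin φ) = 0.4169.
σ_v = γz + q = 16.1 × 4.3 + 27 = 96.23 kPa.
σ_h = K_a σ_v = 0.4169 × 96.23 = 40.12 kPa.

40.1 kPa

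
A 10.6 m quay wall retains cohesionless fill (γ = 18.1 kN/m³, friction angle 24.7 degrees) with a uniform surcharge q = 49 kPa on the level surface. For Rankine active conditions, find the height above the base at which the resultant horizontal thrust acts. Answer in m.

K_a = 0.4106.
Triangular part P₁ = ½K_aγH² = 417.5 at H/3 = 3.533 m; rectangular part P₂ = K_a q H = 213.2 at H/2 = 5.300 m.
ȳ = (P₁·3.533 + P₂·5.300)/(P₁+P₂) = 4.131 m.

4.13 m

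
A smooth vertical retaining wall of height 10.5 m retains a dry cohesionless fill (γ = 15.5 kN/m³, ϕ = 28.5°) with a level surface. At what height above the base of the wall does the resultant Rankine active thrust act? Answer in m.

3.50 m

K_a = 0.3540.
The pressure distribution is triangular, so the resultant acts at H/3 above the base = 10.5/3 = 3.500 m.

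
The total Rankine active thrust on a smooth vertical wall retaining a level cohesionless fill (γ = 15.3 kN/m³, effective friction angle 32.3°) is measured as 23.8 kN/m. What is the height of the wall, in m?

K_a = 0.3035. P_a = ½ K_a γ H² ⇒ H = √(2P_a/(K_a γ)).
H = √(2×23.8/(0.3035×15.3)) = 3.202 m.

3.20 m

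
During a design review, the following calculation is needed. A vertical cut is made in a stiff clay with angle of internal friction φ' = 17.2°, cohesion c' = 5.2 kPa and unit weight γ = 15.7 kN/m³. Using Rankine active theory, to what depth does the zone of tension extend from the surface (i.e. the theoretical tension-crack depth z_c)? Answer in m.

0.898 m

K_a = tan²(45° − 17.2°/2) = 0.5436; √K_a = 0.7373.
The active pressure is zero where K_a γ z = 2c√K_a, so z_c = 2c/(γ√K_a) = 2×5.2/(15.7×0.7373) = 0.8985 m.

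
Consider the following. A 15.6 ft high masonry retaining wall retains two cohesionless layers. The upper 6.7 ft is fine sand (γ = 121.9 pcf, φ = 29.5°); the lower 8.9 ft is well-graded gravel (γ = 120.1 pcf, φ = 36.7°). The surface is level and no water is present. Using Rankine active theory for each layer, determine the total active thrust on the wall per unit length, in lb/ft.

3960 lb/ft

K_a1 = tan²(45°−29.5°/2) = 0.3401; K_a2 = tan²(45°−36.7°/2) = 0.2519.
Layer 1: σ at base = K_a1 γ₁ h₁ = 277.8 psf; P₁ = ½×277.8×6.7 = 930.5.
Layer 2: σ_v at top = γ₁h₁ = 816.7; σ_h top = K_a2×816.7 = 205.7; σ_h base = K_a2×(816.7+120.1×8.9) = 474.9.
P₂ = ½(205.7+474.9)×8.9 = 3029. Total P_a = 930.5+3029 = 3959 lb/ft.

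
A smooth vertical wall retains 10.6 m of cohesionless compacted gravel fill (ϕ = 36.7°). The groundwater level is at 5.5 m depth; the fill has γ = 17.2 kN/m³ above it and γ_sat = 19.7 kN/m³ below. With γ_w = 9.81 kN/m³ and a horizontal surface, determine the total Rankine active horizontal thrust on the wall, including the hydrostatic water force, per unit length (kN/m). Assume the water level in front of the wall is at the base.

K_a = tan²(45° − φ/2) = 0.2519.
γ' = 19.7 − 9.81 = 9.890 kN/m³. Depth below WT = 5.1 m.
σ'_h at WT = K_a γ d_w = 23.83 kPa; at base = 23.83 + K_a γ' × 5.1 = 36.53 kPa.
P₁ (0–5.5 m) = ½×23.83×5.5 = 65.52. P₂ (5.5–10.6 m) = ½(23.83+36.53)×5.1 = 153.9.
P_w = ½ γ_w h₂² = 0.5×9.81×5.1² = 127.6. Total = 65.52+153.9+127.6 = 347.0 kN/m.

347 kN/m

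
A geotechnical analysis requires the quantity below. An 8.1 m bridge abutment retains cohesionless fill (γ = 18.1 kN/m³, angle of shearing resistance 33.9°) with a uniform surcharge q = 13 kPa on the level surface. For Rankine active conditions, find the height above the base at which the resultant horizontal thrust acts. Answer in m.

2.90 m

K_a = 0.2839.
Triangular part P₁ = ½K_aγH² = 168.6 at H/3 = 2.700 m; rectangular part P₂ = K_a q H = 29.90 at H/2 = 4.050 m.
ȳ = (P₁·2.700 + P₂·4.050)/(P₁+P₂) = 2.903 m.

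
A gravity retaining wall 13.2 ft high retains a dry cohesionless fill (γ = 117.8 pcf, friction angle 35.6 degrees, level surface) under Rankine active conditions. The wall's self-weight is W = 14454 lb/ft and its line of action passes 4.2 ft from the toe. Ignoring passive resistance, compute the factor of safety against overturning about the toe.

5.09

K_a = tan²(45° − 35.6°/2) = 0.2641.
P_a = ½K_aγH² = 0.5×0.2641×117.8×13.2² = 2711 lb/ft, acting at H/3 = 4.400 ft above the base.
Overturning moment M_o = P_a × H/3 = 2711 × 4.400 = 11930.
Resisting moment M_r = W × 4.2 = 14454 × 4.2 = 60710.
FS_overturning = M_r/M_o = 60710/11930 = 5.090.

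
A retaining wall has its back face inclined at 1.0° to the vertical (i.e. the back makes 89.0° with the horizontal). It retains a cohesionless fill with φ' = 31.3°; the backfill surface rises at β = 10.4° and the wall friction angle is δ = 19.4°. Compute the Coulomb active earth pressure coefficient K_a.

K_a = sin²(α+φ) / [sin²α · sin(α−δ) · (1 + √{sin(φ+δ)sin(φ−β) / (sin(α−δ)sin(α+β))})²].
With α = 89.0°, φ = 31.3°, δ = 19.4°, β = 10.4°: K_a = 0.3327.

0.333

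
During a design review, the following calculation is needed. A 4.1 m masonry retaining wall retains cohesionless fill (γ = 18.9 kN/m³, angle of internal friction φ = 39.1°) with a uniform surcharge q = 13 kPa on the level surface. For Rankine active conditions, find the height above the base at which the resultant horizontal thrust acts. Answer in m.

1.54 m

K_a = 0.2265.
Triangular part P₁ = ½K_aγH² = 35.98 at H/3 = 1.367 m; rectangular part P₂ = K_a q H = 12.07 at H/2 = 2.050 m.
ȳ = (P₁·1.367 + P₂·2.050)/(P₁+P₂) = 1.538 m.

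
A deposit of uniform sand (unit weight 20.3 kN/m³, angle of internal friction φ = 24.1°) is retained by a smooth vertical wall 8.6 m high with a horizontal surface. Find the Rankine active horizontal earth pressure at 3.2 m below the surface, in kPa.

27.3 kPa

K_a = (1 − sin φ)/(1 + sin φ) = 0.4201.
σ_h = K_a γ z = 0.4201 × 20.3 × 3.2 = 27.29 kPa.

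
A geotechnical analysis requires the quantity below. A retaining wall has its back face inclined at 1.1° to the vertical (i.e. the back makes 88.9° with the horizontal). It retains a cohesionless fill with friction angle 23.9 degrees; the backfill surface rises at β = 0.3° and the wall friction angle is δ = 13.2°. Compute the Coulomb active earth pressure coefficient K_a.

0.390

K_a = sin²(α+φ) / [sin²α · sin(α−δ) · (1 + √{sin(φ+δ)sin(φ−β) / (sin(α−δ)sin(α+β))})²].
With α = 88.9°, φ = 23.9°, δ = 13.2°, β = 0.3°: K_a = 0.3903.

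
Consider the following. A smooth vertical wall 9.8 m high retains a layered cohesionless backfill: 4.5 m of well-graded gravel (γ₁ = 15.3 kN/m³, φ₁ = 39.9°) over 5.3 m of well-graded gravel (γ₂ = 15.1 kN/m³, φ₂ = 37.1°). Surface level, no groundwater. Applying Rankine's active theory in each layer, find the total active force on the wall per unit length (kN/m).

K_a1 = tan²(45°−39.9°/2) = 0.2184; K_a2 = tan²(45°−37.1°/2) = 0.2475.
Layer 1: σ at base = K_a1 γ₁ h₁ = 15.04 kPa; P₁ = ½×15.04×4.5 = 33.84.
Layer 2: σ_v at top = γ₁h₁ = 68.85; σ_h top = K_a2×68.85 = 17.04; σ_h base = K_a2×(68.85+15.1×5.3) = 36.85.
P₂ = ½(17.04+36.85)×5.3 = 142.8. Total P_a = 33.84+142.8 = 176.6 kN/m.

177 kN/m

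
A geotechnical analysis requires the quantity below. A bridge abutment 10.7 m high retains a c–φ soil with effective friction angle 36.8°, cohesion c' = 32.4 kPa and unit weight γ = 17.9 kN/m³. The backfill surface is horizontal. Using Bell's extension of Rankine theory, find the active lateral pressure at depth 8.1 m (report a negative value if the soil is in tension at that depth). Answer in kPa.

K_a = (1 − sin φ)/(1 + sin φ) = 0.2508.
σ_a = K_a γ z − 2c√K_a = 0.2508×17.9×8.1 − 2×32.4×0.5008 = 3.909 kPa.

3.91 kPa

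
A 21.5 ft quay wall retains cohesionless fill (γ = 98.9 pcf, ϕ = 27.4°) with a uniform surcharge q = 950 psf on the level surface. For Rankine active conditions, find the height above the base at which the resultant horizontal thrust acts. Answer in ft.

K_a = 0.3697.
Triangular part P₁ = ½K_aγH² = 8450 at H/3 = 7.167 ft; rectangular part P₂ = K_a q H = 7551 at H/2 = 10.75 ft.
ȳ = (P₁·7.167 + P₂·10.75)/(P₁+P₂) = 8.858 ft.

8.86 ft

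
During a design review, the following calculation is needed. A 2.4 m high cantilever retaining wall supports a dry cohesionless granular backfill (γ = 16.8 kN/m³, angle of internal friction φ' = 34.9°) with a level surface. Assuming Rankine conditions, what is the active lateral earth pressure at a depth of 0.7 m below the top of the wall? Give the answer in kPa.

3.20 kPa

K_a = (1 − sin φ)/(1 + sin φ) = 0.2721.
σ_h = K_a γ z = 0.2721 × 16.8 × 0.7 = 3.200 kPa.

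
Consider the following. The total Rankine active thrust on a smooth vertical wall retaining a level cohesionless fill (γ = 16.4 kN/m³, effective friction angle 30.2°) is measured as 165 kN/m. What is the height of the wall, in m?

K_a = 0.3307. P_a = ½ K_a γ H² ⇒ H = √(2P_a/(K_a γ)).
H = √(2×165/(0.3307×16.4)) = 7.801 m.

7.80 m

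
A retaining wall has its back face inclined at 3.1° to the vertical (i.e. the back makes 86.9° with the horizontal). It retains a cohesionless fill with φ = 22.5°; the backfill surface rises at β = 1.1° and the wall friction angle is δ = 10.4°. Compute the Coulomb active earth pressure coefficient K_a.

0.435

K_a = sin²(α+φ) / [sin²α · sin(α−δ) · (1 + √{sin(φ+δ)sin(φ−β) / (sin(α−δ)sin(α+β))})²].
With α = 86.9°, φ = 22.5°, δ = 10.4°, β = 1.1°: K_a = 0.4355.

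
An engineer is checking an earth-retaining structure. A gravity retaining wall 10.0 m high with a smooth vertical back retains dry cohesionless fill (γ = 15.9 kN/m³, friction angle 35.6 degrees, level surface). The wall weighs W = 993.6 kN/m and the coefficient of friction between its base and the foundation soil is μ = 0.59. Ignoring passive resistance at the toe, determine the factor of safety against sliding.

K_a = tan²(45° − 35.6°/2) = 0.2641.
P_a = ½K_aγH² = 0.5×0.2641×15.9×10.0² = 210.0 kN/m, acting at H/3 = 3.333 m above the base.
FS_sliding = μW / P_a = 0.59×993.6 / 210.0 = 2.792.

2.79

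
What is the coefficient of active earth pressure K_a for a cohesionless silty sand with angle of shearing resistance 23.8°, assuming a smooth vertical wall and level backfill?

0.425

K_a = tan²(45° − φ/2) = tan²(33.10°) = 0.4250.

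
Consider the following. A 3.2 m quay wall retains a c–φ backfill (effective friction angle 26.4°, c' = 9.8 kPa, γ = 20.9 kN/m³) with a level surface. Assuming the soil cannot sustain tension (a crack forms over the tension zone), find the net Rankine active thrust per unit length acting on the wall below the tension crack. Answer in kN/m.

K_a = 0.3844; √K_a = 0.6200.
Tension-crack depth z_c = 2c/(γ√K_a) = 2×9.8/(20.9×0.6200) = 1.513 m.
σ_a at base = K_a γ H − 2c√K_a = 0.3844×20.9×3.2 − 2×9.8×0.6200 = 13.56 kPa.
P_a = ½ × 13.56 × (H − z_c) = 0.5×13.56×1.687 = 11.44 kN/m.

11.4 kN/m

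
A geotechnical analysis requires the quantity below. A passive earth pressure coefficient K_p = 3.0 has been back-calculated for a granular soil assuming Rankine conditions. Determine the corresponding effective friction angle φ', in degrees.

30.0°

K_p = (1+sin φ)/(1−sin φ) ⇒ sin φ = (K_p − 1)/(K_p + 1) = 0.5000.
φ = arcsin(0.5000) = 30.00°.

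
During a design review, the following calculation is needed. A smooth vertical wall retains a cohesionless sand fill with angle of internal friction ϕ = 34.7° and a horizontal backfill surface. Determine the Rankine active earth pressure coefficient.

0.274

K_a = tan²(45° − φ/2) = tan²(27.65°) = 0.2745.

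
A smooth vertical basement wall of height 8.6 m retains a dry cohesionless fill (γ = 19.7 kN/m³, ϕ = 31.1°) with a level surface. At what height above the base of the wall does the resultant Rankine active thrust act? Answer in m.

K_a = 0.3188.
The pressure distribution is triangular, so the resultant acts at H/3 above the base = 8.6/3 = 2.867 m.

2.87 m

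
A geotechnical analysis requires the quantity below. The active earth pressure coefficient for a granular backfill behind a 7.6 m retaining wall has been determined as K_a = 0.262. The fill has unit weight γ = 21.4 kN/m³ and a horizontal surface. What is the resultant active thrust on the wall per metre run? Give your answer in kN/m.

162 kN/m

P = ½ K_a γ H² = 0.5 × 0.262 × 21.4 × 7.6² = 161.9 kN/m.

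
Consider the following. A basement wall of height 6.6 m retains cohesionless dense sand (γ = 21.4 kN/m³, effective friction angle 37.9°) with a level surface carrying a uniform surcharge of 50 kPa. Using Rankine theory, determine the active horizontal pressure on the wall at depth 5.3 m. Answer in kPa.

39.0 kPa

K_a = (1 − sin φ)/(1 + sin φ) = 0.2389.
σ_v = γz + q = 21.4 × 5.3 + 50 = 163.4 kPa.
σ_h = K_a σ_v = 0.2389 × 163.4 = 39.05 kPa.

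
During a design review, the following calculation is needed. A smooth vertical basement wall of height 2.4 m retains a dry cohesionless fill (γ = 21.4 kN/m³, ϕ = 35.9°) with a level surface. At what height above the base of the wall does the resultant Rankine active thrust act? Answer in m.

0.800 m

K_a = 0.2607.
The pressure distribution is triangular, so the resultant acts at H/3 above the base = 2.4/3 = 0.8000 m.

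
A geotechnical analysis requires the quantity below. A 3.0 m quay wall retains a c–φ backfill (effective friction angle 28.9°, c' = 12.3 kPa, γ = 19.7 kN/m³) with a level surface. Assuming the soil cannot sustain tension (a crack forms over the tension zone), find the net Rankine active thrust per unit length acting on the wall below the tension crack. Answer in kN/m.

K_a = 0.3484; √K_a = 0.5902.
Tension-crack depth z_c = 2c/(γ√K_a) = 2×12.3/(19.7×0.5902) = 2.116 m.
σ_a at base = K_a γ H − 2c√K_a = 0.3484×19.7×3.0 − 2×12.3×0.5902 = 6.069 kPa.
P_a = ½ × 6.069 × (H − z_c) = 0.5×6.069×0.8843 = 2.683 kN/m.

2.68 kN/m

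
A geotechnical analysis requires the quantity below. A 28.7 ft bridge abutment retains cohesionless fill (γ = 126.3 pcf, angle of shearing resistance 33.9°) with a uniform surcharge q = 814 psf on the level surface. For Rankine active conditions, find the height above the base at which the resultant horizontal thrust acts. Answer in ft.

K_a = 0.2839.
Triangular part P₁ = ½K_aγH² = 14770 at H/3 = 9.567 ft; rectangular part P₂ = K_a q H = 6633 at H/2 = 14.35 ft.
ȳ = (P₁·9.567 + P₂·14.35)/(P₁+P₂) = 11.05 ft.

11.0 ft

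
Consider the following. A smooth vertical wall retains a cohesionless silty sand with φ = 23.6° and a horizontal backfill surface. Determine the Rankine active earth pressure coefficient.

K_a = tan²(45° − φ/2) = tan²(33.20°) = 0.4282.

0.428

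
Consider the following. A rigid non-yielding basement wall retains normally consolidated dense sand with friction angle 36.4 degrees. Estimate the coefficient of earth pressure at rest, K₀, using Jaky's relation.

K₀ = 1 − sin φ' = 1 − sin 36.4° = 0.4066.

0.407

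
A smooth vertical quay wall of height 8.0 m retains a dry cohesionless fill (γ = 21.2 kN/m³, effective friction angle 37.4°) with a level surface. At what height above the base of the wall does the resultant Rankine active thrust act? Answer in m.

2.67 m

K_a = 0.2443.
The pressure distribution is triangular, so the resultant acts at H/3 above the base = 8.0/3 = 2.667 m.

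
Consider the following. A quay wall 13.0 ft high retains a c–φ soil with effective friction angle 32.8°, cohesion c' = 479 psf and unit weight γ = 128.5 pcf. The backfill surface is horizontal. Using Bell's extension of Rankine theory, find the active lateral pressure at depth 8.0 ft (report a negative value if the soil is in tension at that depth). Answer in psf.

-217 psf

K_a = (1 − sin φ)/(1 + sin φ) = 0.2973.
σ_a = K_a γ z − 2c√K_a = 0.2973×128.5×8.0 − 2×479×0.5452 = -216.7 psf.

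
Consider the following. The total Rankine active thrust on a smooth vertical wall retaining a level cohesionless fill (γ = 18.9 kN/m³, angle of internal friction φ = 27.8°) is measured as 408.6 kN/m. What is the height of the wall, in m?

K_a = 0.3639. P_a = ½ K_a γ H² ⇒ H = √(2P_a/(K_a γ)).
H = √(2×408.6/(0.3639×18.9)) = 10.90 m.

10.9 m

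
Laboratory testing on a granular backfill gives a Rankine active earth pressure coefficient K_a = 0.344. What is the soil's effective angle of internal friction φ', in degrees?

29.2°

K_a = tan²(45° − φ/2) ⇒ 45° − φ/2 = arctan(√0.344) = 30.39°.
φ = 2(45° − 30.39°) = 29.22°.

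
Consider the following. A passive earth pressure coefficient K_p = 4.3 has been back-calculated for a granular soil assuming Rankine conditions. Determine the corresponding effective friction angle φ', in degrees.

38.5°

K_p = (1+sin φ)/(1−sin φ) ⇒ sin φ = (K_p − 1)/(K_p + 1) = 0.6226.
φ = arcsin(0.6226) = 38.51°.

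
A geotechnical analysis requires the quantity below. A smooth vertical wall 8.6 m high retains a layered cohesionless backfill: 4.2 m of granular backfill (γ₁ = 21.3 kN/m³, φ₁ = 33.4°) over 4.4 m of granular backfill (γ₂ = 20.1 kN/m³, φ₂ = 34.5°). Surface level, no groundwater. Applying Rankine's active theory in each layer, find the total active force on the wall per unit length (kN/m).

217 kN/m

K_a1 = tan²(45°−33.4°/2) = 0.2899; K_a2 = tan²(45°−34.5°/2) = 0.2768.
Layer 1: σ at base = K_a1 γ₁ h₁ = 25.94 kPa; P₁ = ½×25.94×4.2 = 54.47.
Layer 2: σ_v at top = γ₁h₁ = 89.46; σ_h top = K_a2×89.46 = 24.76; σ_h base = K_a2×(89.46+20.1×4.4) = 49.24.
P₂ = ½(24.76+49.24)×4.4 = 162.8. Total P_a = 54.47+162.8 = 217.3 kN/m.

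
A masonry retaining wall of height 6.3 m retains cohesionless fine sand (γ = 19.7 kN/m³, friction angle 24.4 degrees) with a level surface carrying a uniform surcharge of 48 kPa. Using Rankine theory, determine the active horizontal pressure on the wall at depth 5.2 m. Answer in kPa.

K_a = (1 − sin φ)/(1 + sin φ) = 0.4153.
σ_v = γz + q = 19.7 × 5.2 + 48 = 150.4 kPa.
σ_h = K_a σ_v = 0.4153 × 150.4 = 62.48 kPa.

62.5 kPa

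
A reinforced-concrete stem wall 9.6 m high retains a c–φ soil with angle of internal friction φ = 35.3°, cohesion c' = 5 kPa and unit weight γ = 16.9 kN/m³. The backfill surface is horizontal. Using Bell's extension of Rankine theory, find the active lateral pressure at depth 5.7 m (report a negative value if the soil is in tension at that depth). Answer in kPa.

20.6 kPa

K_a = (1 − sin φ)/(1 + sin φ) = 0.2675.
σ_a = K_a γ z − 2c√K_a = 0.2675×16.9×5.7 − 2×5×0.5172 = 20.60 kPa.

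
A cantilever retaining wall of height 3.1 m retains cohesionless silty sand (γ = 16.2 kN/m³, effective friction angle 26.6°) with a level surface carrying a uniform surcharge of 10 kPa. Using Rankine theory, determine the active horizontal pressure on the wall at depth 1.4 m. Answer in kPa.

K_a = (1 − sin φ)/(1 + sin φ) = 0.3814.
σ_v = γz + q = 16.2 × 1.4 + 10 = 32.68 kPa.
σ_h = K_a σ_v = 0.3814 × 32.68 = 12.47 kPa.

12.5 kPa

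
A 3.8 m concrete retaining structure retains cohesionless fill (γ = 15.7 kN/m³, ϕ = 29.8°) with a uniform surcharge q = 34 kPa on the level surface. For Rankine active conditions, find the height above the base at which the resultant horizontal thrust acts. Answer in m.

K_a = 0.3360.
Triangular part P₁ = ½K_aγH² = 38.09 at H/3 = 1.267 m; rectangular part P₂ = K_a q H = 43.41 at H/2 = 1.900 m.
ȳ = (P₁·1.267 + P₂·1.900)/(P₁+P₂) = 1.604 m.

1.60 m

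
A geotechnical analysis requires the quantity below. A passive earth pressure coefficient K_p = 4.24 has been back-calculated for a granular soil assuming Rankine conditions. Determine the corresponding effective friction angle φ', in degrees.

K_p = (1+sin φ)/(1−sin φ) ⇒ sin φ = (K_p − 1)/(K_p + 1) = 0.6183.
φ = arcsin(0.6183) = 38.19°.

38.2°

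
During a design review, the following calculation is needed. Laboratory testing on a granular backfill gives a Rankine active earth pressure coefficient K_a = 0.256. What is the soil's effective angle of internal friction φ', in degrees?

K_a = tan²(45° − φ/2) ⇒ 45° − φ/2 = arctan(√0.256) = 26.84°.
φ = 2(45° − 26.84°) = 36.32°.

36.3°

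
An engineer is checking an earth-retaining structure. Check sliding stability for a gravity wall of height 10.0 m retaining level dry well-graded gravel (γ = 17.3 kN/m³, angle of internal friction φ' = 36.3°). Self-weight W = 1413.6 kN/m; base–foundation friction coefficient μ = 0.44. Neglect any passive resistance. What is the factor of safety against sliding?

2.81

K_a = tan²(45° − 36.3°/2) = 0.2563.
P_a = ½K_aγH² = 0.5×0.2563×17.3×10.0² = 221.7 kN/m, acting at H/3 = 3.333 m above the base.
FS_sliding = μW / P_a = 0.44×1413.6 / 221.7 = 2.806.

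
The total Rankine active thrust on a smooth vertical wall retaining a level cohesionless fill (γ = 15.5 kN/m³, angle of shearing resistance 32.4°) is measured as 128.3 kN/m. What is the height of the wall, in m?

7.40 m

K_a = 0.3022. P_a = ½ K_a γ H² ⇒ H = √(2P_a/(K_a γ)).
H = √(2×128.3/(0.3022×15.5)) = 7.401 m.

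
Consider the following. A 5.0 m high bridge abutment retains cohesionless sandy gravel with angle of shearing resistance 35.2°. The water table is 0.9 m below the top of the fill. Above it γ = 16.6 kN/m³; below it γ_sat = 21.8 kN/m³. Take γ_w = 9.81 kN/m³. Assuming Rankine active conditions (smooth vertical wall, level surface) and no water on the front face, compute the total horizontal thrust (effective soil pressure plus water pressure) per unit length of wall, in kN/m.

128 kN/m

K_a = tan²(45° − φ/2) = 0.2687.
γ' = 21.8 − 9.81 = 11.99 kN/m³. Depth below WT = 4.1 m.
σ'_h at WT = K_a γ d_w = 4.014 kPa; at base = 4.014 + K_a γ' × 4.1 = 17.22 kPa.
P₁ (0–0.9 m) = ½×4.014×0.9 = 1.806. P₂ (0.9–5.0 m) = ½(4.014+17.22)×4.1 = 43.54.
P_w = ½ γ_w h₂² = 0.5×9.81×4.1² = 82.45. Total = 1.806+43.54+82.45 = 127.8 kN/m.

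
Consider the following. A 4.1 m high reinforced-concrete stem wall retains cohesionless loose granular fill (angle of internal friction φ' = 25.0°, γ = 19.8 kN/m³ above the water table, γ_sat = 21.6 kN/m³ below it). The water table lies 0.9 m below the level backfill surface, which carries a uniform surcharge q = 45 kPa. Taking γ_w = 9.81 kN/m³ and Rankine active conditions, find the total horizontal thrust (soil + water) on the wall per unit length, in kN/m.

176 kN/m

K_a = tan²(45° − φ/2) = 0.4059.
γ' = 21.6 − 9.81 = 11.79 kN/m³. h₂ = H − d_w = 3.2 m.
σ'_h: at surface K_a·q = 18.26; at WT K_a(q+γd_w) = 25.50; at base K_a(q+γd_w+γ'h₂) = 40.81 kPa.
P₁ = ½(18.26+25.50)×0.9 = 19.69; P₂ = ½(25.50+40.81)×3.2 = 106.1; P_w = ½γ_w h₂² = 50.23.
Total = 19.69+106.1+50.23 = 176.0 kN/m.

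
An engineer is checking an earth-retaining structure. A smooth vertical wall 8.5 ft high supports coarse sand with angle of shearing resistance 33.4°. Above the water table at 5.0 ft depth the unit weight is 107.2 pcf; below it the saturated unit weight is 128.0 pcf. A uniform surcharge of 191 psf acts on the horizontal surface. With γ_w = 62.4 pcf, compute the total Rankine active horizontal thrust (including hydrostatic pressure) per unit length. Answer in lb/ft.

1900 lb/ft

K_a = tan²(45° − φ/2) = 0.2899.
γ' = 128.0 − 62.4 = 65.60 pcf. h₂ = H − d_w = 3.5 ft.
σ'_h: at surface K_a·q = 55.38; at WT K_a(q+γd_w) = 210.8; at base K_a(q+γd_w+γ'h₂) = 277.3 psf.
P₁ = ½(55.38+210.8)×5.0 = 665.4; P₂ = ½(210.8+277.3)×3.5 = 854.2; P_w = ½γ_w h₂² = 382.2.
Total = 665.4+854.2+382.2 = 1902 lb/ft.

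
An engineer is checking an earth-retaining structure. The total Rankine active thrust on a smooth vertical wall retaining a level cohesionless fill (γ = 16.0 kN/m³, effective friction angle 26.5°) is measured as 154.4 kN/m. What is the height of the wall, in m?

K_a = 0.3829. P_a = ½ K_a γ H² ⇒ H = √(2P_a/(K_a γ)).
H = √(2×154.4/(0.3829×16.0)) = 7.099 m.

7.10 m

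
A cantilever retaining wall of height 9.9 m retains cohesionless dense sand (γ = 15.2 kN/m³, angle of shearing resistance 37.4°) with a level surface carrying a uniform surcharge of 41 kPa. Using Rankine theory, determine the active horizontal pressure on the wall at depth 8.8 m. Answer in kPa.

K_a = (1 − sin φ)/(1 + sin φ) = 0.2443.
σ_v = γz + q = 15.2 × 8.8 + 41 = 174.8 kPa.
σ_h = K_a σ_v = 0.2443 × 174.8 = 42.69 kPa.

42.7 kPa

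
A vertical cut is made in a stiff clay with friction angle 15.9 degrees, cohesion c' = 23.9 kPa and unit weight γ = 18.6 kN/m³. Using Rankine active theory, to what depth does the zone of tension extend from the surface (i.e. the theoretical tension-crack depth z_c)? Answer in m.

K_a = tan²(45° − 15.9°/2) = 0.5699; √K_a = 0.7549.
The active pressure is zero where K_a γ z = 2c√K_a, so z_c = 2c/(γ√K_a) = 2×23.9/(18.6×0.7549) = 3.404 m.

3.40 m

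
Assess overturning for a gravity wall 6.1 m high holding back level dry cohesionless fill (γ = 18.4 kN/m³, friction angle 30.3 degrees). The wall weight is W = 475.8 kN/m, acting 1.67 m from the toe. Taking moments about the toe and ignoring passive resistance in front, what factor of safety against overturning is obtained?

K_a = tan²(45° − 30.3°/2) = 0.3293.
P_a = ½K_aγH² = 0.5×0.3293×18.4×6.1² = 112.7 kN/m, acting at H/3 = 2.033 m above the base.
Overturning moment M_o = P_a × H/3 = 112.7 × 2.033 = 229.2.
Resisting moment M_r = W × 1.67 = 475.8 × 1.67 = 794.6.
FS_overturning = M_r/M_o = 794.6/229.2 = 3.466.

3.47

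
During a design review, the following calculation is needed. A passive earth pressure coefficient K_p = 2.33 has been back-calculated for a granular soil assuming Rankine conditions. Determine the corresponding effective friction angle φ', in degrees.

K_p = (1+sin φ)/(1−sin φ) ⇒ sin φ = (K_p − 1)/(K_p + 1) = 0.3994.
φ = arcsin(0.3994) = 23.54°.

23.5°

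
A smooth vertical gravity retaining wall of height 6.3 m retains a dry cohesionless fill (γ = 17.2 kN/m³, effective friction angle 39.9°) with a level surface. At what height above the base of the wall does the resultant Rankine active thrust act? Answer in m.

2.10 m

K_a = 0.2184.
The pressure distribution is triangular, so the resultant acts at H/3 above the base = 6.3/3 = 2.100 m.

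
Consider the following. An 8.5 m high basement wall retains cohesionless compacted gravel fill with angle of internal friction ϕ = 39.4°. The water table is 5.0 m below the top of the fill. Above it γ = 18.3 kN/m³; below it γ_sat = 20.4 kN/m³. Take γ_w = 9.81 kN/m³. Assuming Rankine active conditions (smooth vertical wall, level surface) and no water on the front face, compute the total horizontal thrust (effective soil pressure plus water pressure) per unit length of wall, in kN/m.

197 kN/m

K_a = tan²(45° − φ/2) = 0.2234.
γ' = 20.4 − 9.81 = 10.59 kN/m³. Depth below WT = 3.5 m.
σ'_h at WT = K_a γ d_w = 20.45 kPa; at base = 20.45 + K_a γ' × 3.5 = 28.73 kPa.
P₁ (0–5.0 m) = ½×20.45×5.0 = 51.11. P₂ (5.0–8.5 m) = ½(20.45+28.73)×3.5 = 86.05.
P_w = ½ γ_w h₂² = 0.5×9.81×3.5² = 60.09. Total = 51.11+86.05+60.09 = 197.2 kN/m.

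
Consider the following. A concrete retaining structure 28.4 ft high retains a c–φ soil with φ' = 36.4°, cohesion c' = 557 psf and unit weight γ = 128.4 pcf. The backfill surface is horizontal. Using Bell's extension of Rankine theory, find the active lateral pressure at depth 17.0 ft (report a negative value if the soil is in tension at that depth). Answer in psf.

K_a = (1 − sin φ)/(1 + sin φ) = 0.2552.
σ_a = K_a γ z − 2c√K_a = 0.2552×128.4×17.0 − 2×557×0.5051 = -5.753 psf.

-5.75 psf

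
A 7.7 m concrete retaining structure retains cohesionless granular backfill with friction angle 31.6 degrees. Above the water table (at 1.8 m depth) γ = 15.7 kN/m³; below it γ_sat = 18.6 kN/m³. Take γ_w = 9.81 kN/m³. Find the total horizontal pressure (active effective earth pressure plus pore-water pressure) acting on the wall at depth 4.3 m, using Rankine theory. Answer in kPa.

K_a = (1 − sin φ)/(1 + sin φ) = 0.3123.
γ' = 18.6 − 9.81 = 8.790 kN/m³.
Effective vertical stress at 4.3 m: σ'_v = 15.7×1.8 + 8.790×2.50 = 50.23 kPa.
σ'_h = K_a σ'_v = 0.3123 × 50.23 = 15.69 kPa; u = γ_w × 2.50 = 24.53 kPa.
Total σ_h = 15.69 + 24.53 = 40.22 kPa.

40.2 kPa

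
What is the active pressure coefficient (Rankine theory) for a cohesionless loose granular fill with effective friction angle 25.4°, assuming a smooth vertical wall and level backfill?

K_a = (1 − sin φ)/(1 + sin φ) = (1 − sin 25.4°)/(1 + sin 25.4°) = 0.3996.

0.400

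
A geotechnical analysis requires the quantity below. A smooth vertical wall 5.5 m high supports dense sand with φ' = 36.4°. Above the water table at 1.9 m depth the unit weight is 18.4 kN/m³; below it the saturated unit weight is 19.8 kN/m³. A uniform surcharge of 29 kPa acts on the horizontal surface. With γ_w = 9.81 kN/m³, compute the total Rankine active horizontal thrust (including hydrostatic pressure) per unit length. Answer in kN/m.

K_a = tan²(45° − φ/2) = 0.2552.
γ' = 19.8 − 9.81 = 9.990 kN/m³. h₂ = H − d_w = 3.6 m.
σ'_h: at surface K_a·q = 7.400; at WT K_a(q+γd_w) = 16.32; at base K_a(q+γd_w+γ'h₂) = 25.50 kPa.
P₁ = ½(7.400+16.32)×1.9 = 22.53; P₂ = ½(16.32+25.50)×3.6 = 75.27; P_w = ½γ_w h₂² = 63.57.
Total = 22.53+75.27+63.57 = 161.4 kN/m.

161 kN/m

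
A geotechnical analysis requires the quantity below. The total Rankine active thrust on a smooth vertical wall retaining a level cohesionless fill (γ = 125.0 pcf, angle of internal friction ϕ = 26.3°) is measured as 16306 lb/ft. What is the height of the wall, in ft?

26.0 ft

K_a = 0.3859. P_a = ½ K_a γ H² ⇒ H = √(2P_a/(K_a γ)).
H = √(2×16306/(0.3859×125.0)) = 26.00 ft.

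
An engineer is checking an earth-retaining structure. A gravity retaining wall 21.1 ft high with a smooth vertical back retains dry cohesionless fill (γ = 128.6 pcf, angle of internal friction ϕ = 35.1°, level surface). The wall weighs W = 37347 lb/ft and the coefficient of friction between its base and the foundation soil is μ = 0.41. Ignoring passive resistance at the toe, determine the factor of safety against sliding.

1.98

K_a = tan²(45° − 35.1°/2) = 0.2698.
P_a = ½K_aγH² = 0.5×0.2698×128.6×21.1² = 7725 lb/ft, acting at H/3 = 7.033 ft above the base.
FS_sliding = μW / P_a = 0.41×37347 / 7725 = 1.982.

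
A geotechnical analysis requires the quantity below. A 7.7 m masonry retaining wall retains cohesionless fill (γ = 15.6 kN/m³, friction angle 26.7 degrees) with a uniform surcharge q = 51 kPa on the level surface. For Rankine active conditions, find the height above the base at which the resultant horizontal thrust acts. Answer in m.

K_a = 0.3800.
Triangular part P₁ = ½K_aγH² = 175.7 at H/3 = 2.567 m; rectangular part P₂ = K_a q H = 149.2 at H/2 = 3.850 m.
ȳ = (P₁·2.567 + P₂·3.850)/(P₁+P₂) = 3.156 m.

3.16 m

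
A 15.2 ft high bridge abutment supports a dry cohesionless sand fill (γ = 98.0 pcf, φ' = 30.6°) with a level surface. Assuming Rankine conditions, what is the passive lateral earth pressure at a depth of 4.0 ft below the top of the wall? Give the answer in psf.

K_p = (1 + sin φ)/(1 − sin φ) = 3.074.
σ_h = K_p γ z = 3.074 × 98.0 × 4.0 = 1205 psf.

1200 psf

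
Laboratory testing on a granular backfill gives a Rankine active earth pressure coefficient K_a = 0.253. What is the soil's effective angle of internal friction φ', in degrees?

K_a = tan²(45° − φ/2) ⇒ 45° − φ/2 = arctan(√0.253) = 26.70°.
φ = 2(45° − 26.70°) = 36.60°.

36.6°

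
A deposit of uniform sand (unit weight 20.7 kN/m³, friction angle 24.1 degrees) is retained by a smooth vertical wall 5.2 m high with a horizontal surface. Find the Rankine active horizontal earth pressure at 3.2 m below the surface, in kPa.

27.8 kPa

K_a = (1 − sin φ)/(1 + sin φ) = 0.4201.
σ_h = K_a γ z = 0.4201 × 20.7 × 3.2 = 27.83 kPa.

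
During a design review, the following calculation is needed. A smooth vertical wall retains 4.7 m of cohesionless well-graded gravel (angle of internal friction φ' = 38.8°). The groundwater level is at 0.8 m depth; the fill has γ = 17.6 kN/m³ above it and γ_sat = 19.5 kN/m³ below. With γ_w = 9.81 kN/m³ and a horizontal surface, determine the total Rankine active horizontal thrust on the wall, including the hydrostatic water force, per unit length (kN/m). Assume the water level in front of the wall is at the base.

K_a = tan²(45° − φ/2) = 0.2296.
γ' = 19.5 − 9.81 = 9.690 kN/m³. Depth below WT = 3.9 m.
σ'_h at WT = K_a γ d_w = 3.232 kPa; at base = 3.232 + K_a γ' × 3.9 = 11.91 kPa.
P₁ (0–0.8 m) = ½×3.232×0.8 = 1.293. P₂ (0.8–4.7 m) = ½(3.232+11.91)×3.9 = 29.52.
P_w = ½ γ_w h₂² = 0.5×9.81×3.9² = 74.61. Total = 1.293+29.52+74.61 = 105.4 kN/m.

105 kN/m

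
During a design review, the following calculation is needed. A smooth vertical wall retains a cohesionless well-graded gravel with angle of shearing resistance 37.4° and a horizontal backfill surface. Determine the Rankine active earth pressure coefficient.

0.244

K_a = tan²(45° − φ/2) = tan²(26.30°) = 0.2443.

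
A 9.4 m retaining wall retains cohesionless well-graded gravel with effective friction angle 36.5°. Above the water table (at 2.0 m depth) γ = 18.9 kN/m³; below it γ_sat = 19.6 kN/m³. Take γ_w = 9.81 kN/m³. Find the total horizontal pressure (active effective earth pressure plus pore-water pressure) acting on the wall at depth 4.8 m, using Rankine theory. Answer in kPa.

44.0 kPa

K_a = (1 − sin φ)/(1 + sin φ) = 0.2541.
γ' = 19.6 − 9.81 = 9.790 kN/m³.
Effective vertical stress at 4.8 m: σ'_v = 18.9×2.0 + 9.790×2.80 = 65.21 kPa.
σ'_h = K_a σ'_v = 0.2541 × 65.21 = 16.57 kPa; u = γ_w × 2.80 = 27.47 kPa.
Total σ_h = 16.57 + 27.47 = 44.04 kPa.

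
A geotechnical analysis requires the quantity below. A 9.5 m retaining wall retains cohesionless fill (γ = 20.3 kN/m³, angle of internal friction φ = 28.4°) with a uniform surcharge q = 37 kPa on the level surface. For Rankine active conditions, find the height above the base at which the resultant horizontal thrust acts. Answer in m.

3.61 m

K_a = 0.3554.
Triangular part P₁ = ½K_aγH² = 325.5 at H/3 = 3.167 m; rectangular part P₂ = K_a q H = 124.9 at H/2 = 4.750 m.
ȳ = (P₁·3.167 + P₂·4.750)/(P₁+P₂) = 3.606 m.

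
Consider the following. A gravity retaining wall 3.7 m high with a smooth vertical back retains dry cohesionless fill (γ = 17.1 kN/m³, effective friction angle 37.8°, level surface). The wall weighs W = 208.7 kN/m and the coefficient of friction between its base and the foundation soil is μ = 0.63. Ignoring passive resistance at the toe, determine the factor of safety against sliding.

K_a = tan²(45° − 37.8°/2) = 0.2400.
P_a = ½K_aγH² = 0.5×0.2400×17.1×3.7² = 28.09 kN/m, acting at H/3 = 1.233 m above the base.
FS_sliding = μW / P_a = 0.63×208.7 / 28.09 = 4.680.

4.68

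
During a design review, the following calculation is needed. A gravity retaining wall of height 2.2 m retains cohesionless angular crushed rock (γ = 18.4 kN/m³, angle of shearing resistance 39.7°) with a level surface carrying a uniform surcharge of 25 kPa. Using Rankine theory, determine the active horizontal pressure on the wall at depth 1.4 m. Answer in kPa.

K_a = (1 − sin φ)/(1 + sin φ) = 0.2204.
σ_v = γz + q = 18.4 × 1.4 + 25 = 50.76 kPa.
σ_h = K_a σ_v = 0.2204 × 50.76 = 11.19 kPa.

11.2 kPa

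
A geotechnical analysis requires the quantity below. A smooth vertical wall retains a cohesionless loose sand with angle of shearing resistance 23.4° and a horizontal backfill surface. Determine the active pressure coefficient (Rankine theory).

0.431

K_a = tan²(45° − φ/2) = tan²(33.30°) = 0.4315.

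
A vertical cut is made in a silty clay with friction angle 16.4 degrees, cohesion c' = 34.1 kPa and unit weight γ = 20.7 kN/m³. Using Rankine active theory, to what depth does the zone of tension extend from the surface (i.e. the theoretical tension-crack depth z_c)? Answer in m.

4.40 m

K_a = tan²(45° − 16.4°/2) = 0.5596; √K_a = 0.7481.
The active pressure is zero where K_a γ z = 2c√K_a, so z_c = 2c/(γ√K_a) = 2×34.1/(20.7×0.7481) = 4.404 m.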